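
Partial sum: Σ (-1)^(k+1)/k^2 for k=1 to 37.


S = 1 - 1/4 + 1/9 - 1/16 + 1/25 - 1/36 + 1/49 - 1/64 ± ...
= 0.8228
(Full series converges to +π²/12 ≈ +0.8225)

S_37 = 0.8228


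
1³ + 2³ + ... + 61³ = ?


n(n+1)/2 = 61×62/2 = 1891
Σk³ = 1891² = 3575881

Σk³ = 3575881


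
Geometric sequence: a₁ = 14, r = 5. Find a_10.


aₙ = a₁·r^(n-1)
= 14×5^9
= 14×1953125
= 27343750

a_10 = 27343750


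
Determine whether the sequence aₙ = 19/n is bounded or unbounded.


a₁ = 19, a₂ = 19/2, a₃ = 19/3, ...
0 < aₙ ≤ 19 for all n ≥ 1
Lower bound: 0, Upper bound: 19
The sequence IS bounded

Bounded (0 < aₙ ≤ 19)


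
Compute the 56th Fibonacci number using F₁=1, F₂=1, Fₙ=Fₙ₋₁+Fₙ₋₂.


Fibonacci sequence: 1, 1, 2, 3, 5, 8, 13, 21, 34, 55, 89, ...
F(56) = 225851433717

F(56) = 225851433717


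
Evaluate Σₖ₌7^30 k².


Σₖ₌7^30 k² = Σₖ₌₁^30 k² − Σₖ₌₁^6 k²
= 30·31·61/6 − 6·7·13/6
= 9455 − 91 = 9364

Σk² = 9364


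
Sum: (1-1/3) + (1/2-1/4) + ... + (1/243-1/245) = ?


Telescoping with gap 2: two head and two tail terms survive.
= (1 + 1/2) - (1/244 + 1/245)
= 3/2 - 1/244 - 1/245 = 89181/59780

Sum = 89181/59780


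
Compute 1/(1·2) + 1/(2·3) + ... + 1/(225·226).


1/(k(k+1)) = 1/k - 1/(k+1) (partial fractions)
Telescoping: Σ = 1 - 1/226 = 225/226

Sum = 225/226


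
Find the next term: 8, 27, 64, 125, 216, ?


Pattern: perfect cubes: n³
Terms: 8, 27, 64, 125, 216
Next term = 343

Next term = 343


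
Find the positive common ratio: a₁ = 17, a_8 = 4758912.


r^(n-1) = aₙ/a₁
r^7 = 4758912/17 = 279936
r = 279936^(1/7)
= 6

r = 6


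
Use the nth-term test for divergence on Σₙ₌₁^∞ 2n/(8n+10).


lim(n→∞) 2n/(8n+10) = 2/8 = 1/4  (divide numerator and denominator by n)
lim aₙ = 1/4 ≠ 0 → series DIVERGES

Diverges (lim aₙ = 1/4 ≠ 0)


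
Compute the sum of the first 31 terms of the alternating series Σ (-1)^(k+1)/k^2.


S = 1 - 1/4 + 1/9 - 1/16 + 1/25 - 1/36 + 1/49 - 1/64 ± ...
= 0.823
(Full series converges to +π²/12 ≈ +0.8225)

S_31 = 0.823


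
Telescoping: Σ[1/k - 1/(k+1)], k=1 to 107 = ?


Telescoping: adjacent terms cancel.
= 1/1 - 1/108
= 1 - 1/108 = 107/108

Sum = 107/108


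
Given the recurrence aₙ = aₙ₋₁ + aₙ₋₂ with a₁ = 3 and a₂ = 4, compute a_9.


Computing iteratively: 3, 4, 7, 11, 18, 29, 47, 76, 123
a_9 = 123

a_9 = 123


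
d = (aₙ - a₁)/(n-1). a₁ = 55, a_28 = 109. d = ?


d = (aₙ - a₁)/(n-1)
= (109 - 55)/(28-1)
= 54/27 = 2

d = 2


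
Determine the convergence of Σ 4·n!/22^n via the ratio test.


aₙ = 4·n!/22^n
a_{n+1}/aₙ = (n+1)!/22^(n+1) × 22^n/n!  (constant 4 cancels)
= (n+1)/22
L = lim(n→∞) (n+1)/22 = ∞
L > 1 → series DIVERGES

Diverges (ratio test: L = ∞ > 1)


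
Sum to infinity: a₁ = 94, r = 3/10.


S∞ = a₁/(1-r) = 94/(1 - 3/10)
= 94/(7/10)
= 940/7

S∞ = 940/7


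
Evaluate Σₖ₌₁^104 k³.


n(n+1)/2 = 104×105/2 = 5460
Σk³ = 5460² = 29811600

Σk³ = 29811600


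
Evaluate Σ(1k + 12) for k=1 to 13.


Σ(1k+12) = 1·Σk + 12·n
= 1·91 + 12·13
= 91 + 156 = 247

Σ = 247


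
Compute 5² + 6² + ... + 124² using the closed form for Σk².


Σₖ₌5^124 k² = Σₖ₌₁^124 k² − Σₖ₌₁^4 k²
= 124·125·249/6 − 4·5·9/6
= 643250 − 30 = 643220

Σk² = 643220


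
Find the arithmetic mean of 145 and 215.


AM = (145 + 215)/2 = 360/2 = 180

AM = 180


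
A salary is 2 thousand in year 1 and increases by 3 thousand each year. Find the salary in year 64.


aₙ = a₁ + (n-1)d
= 2 + (64-1)×3
= 2 + 189
= 191

a_64 = 191


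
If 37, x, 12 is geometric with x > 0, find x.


GM = √(37×12) = √444 = 21.0713

GM = 21.0713


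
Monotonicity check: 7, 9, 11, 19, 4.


Differences: 2, 2, 8, -15
Difference at position 1 is +2 (> 0) but position 4 is -15 (< 0) — sequence both rises and falls
→ NOT monotonic

Not monotonic


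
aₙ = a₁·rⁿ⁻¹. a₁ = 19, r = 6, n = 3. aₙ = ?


aₙ = a₁·r^(n-1)
= 19×6^2
= 19×36
= 684

a_3 = 684


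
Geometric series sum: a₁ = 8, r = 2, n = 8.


Sₙ = 8×(2^8 - 1)/(2 - 1)
= 8×(256 - 1)/1
= 8×255/1
= 2040

S_8 = 2040


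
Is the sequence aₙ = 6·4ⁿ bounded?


aₙ = 6·4ⁿ → as n→∞, aₙ→∞ (since base 4 > 1)
No finite upper bound exists
The sequence is UNBOUNDED

Unbounded (aₙ → ∞ as n → ∞)


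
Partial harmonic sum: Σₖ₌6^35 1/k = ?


Σₖ₌6^35 1/k = 1/6 + 1/7 + 1/8 + ... + 1/35
= 24462593109589/13127595717600
≈ 1.8634

Sum = 24462593109589/13127595717600 ≈ 1.8634


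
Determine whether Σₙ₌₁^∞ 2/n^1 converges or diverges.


p-series test: Σ c/n^p converges if p > 1, diverges if p ≤ 1 (constant c > 0 doesn't affect convergence).
p = 1
1 ≤ 1 → DIVERGES

Diverges (p = 1 ≤ 1)


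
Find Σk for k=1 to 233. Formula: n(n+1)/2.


n(n+1)/2 = 233×234/2 = 54522/2 = 27261

Σk = 27261


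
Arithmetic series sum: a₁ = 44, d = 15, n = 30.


aₙ = 44 + (30-1)×15 = 479
Sₙ = n(a₁+aₙ)/2 = 30×(44+479)/2
= 30×523/2 = 7845

S_30 = 7845


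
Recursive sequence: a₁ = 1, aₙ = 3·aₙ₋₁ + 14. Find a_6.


Computing step by step:
a_1 = 1
a_2 = 17
a_3 = 65
a_4 = 209
a_5 = 641
a_6 = 1937


a_6 = 1937


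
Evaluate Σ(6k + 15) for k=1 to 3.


Σ(6k+15) = 6·Σk + 15·n
= 6·6 + 15·3
= 36 + 45 = 81

Σ = 81


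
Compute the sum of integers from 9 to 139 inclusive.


Σₖ₌9^139 k = Σₖ₌₁^139 k − Σₖ₌₁^8 k
= 139·140/2 − 8·9/2
= 9730 − 36 = 9694

Σk = 9694


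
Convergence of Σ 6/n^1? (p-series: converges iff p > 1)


p-series test: Σ c/n^p converges if p > 1, diverges if p ≤ 1 (constant c > 0 doesn't affect convergence).
p = 1
1 ≤ 1 → DIVERGES

Diverges (p = 1 ≤ 1)


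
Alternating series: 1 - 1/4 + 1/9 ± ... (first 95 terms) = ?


S = 1 - 1/4 + 1/9 - 1/16 + 1/25 - 1/36 + 1/49 - 1/64 ± ...
= 0.8225
(Full series converges to +π²/12 ≈ +0.8225)

S_95 = 0.8225


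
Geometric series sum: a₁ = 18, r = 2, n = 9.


Sₙ = 18×(2^9 - 1)/(2 - 1)
= 18×(512 - 1)/1
= 18×511/1
= 9198

S_9 = 9198


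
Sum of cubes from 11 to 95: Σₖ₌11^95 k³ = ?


Σₖ₌11^95 k³ = [95·96/2]² − [10·11/2]²
= 20793600 − 3025 = 20790575

Σk³ = 20790575


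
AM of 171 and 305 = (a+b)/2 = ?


AM = (171 + 305)/2 = 476/2 = 238

AM = 238


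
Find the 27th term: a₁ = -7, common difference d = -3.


aₙ = a₁ + (n-1)d
= -7 + (27-1)×-3
= -7 - 78
= -85

a_27 = -85


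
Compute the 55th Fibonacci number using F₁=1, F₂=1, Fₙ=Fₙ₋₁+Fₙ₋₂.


Fibonacci sequence: 1, 1, 2, 3, 5, 8, 13, 21, 34, 55, 89, ...
F(55) = 139583862445

F(55) = 139583862445


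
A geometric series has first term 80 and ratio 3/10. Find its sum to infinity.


S∞ = a₁/(1-r) = 80/(1 - 3/10)
= 80/(7/10)
= 800/7

S∞ = 800/7


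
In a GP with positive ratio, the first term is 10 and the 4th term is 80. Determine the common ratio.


r^(n-1) = aₙ/a₁
r^3 = 80/10 = 8
r = 8^(1/3)
= 2

r = 2


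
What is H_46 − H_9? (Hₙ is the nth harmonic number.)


Σₖ₌10^46 1/k = 1/10 + 1/11 + 1/12 + ... + 1/46
= 14955659016717063769/9419588158802421600
≈ 1.5877

Sum = 14955659016717063769/9419588158802421600 ≈ 1.5877


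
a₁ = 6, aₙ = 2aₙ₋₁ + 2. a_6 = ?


Computing step by step:
a_1 = 6
a_2 = 14
a_3 = 30
a_4 = 62
a_5 = 126
a_6 = 254


a_6 = 254


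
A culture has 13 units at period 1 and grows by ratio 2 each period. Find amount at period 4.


aₙ = a₁·r^(n-1)
= 13×2^3
= 13×8
= 104

a_4 = 104


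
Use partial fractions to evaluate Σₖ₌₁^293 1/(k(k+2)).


1/(k(k+2)) = (1/2)·(1/k - 1/(k+2)) (partial fractions)
Telescoping: Σ = (1/2)·(1 + 1/2 - 1/294 - 1/295) = 64753/86730

Sum = 64753/86730


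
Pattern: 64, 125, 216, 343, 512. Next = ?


Pattern: perfect cubes: n³
Terms: 64, 125, 216, 343, 512
Next term = 729

Next term = 729


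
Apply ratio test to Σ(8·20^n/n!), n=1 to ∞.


aₙ = 8·20^n/n!
a_{n+1}/aₙ = 20^(n+1)/(n+1)! × n!/20^n  (constant 8 cancels)
= 20/(n+1)
L = lim(n→∞) 20/(n+1) = 0
L < 1 → series CONVERGES

Converges (ratio test: L = 0 < 1)


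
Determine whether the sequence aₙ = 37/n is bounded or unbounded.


a₁ = 37, a₂ = 37/2, a₃ = 37/3, ...
0 < aₙ ≤ 37 for all n ≥ 1
Lower bound: 0, Upper bound: 37
The sequence IS bounded

Bounded (0 < aₙ ≤ 37)


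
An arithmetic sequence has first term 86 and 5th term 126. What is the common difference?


d = (aₙ - a₁)/(n-1)
= (126 - 86)/(5-1)
= 40/4 = 10

d = 10


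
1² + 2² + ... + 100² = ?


n = 100
n(n+1)(2n+1)/6 = 100×101×201/6
= 2030100/6 = 338350

Σk² = 338350


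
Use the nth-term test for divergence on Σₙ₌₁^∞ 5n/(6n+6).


lim(n→∞) 5n/(6n+6) = 5/6 = 5/6  (divide numerator and denominator by n)
lim aₙ = 5/6 ≠ 0 → series DIVERGES

Diverges (lim aₙ = 5/6 ≠ 0)


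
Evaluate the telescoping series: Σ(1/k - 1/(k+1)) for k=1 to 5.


Telescoping: adjacent terms cancel.
= 1/1 - 1/6
= 1 - 1/6 = 5/6

Sum = 5/6


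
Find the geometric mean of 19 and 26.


GM = √(19×26) = √494 = 22.2261

GM = 22.2261


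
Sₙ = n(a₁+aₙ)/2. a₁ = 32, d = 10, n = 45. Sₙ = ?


aₙ = 32 + (45-1)×10 = 472
Sₙ = n(a₁+aₙ)/2 = 45×(32+472)/2
= 45×504/2 = 11340

S_45 = 11340


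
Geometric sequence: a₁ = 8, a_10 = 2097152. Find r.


r^(n-1) = aₙ/a₁
r^9 = 2097152/8 = 262144
r = 262144^(1/9)
= 4

r = 4


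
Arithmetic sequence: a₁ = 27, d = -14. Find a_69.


aₙ = a₁ + (n-1)d
= 27 + (69-1)×-14
= 27 - 952
= -925

a_69 = -925


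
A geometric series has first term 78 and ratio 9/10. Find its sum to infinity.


S∞ = a₁/(1-r) = 78/(1 - 9/10)
= 78/(1/10)
= 780

S∞ = 780


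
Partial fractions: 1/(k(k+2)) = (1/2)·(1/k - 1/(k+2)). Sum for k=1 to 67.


1/(k(k+2)) = (1/2)·(1/k - 1/(k+2)) (partial fractions)
Telescoping: Σ = (1/2)·(1 + 1/2 - 1/68 - 1/69) = 6901/9384

Sum = 6901/9384


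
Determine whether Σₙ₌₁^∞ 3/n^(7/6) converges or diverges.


p-series test: Σ c/n^p converges if p > 1, diverges if p ≤ 1 (constant c > 0 doesn't affect convergence).
p = 7/6
7/6 > 1 → CONVERGES

Converges (p = 7/6 > 1)


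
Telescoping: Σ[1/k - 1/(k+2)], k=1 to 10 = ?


Telescoping with gap 2: two head and two tail terms survive.
= (1 + 1/2) - (1/11 + 1/12)
= 3/2 - 1/11 - 1/12 = 175/132

Sum = 175/132


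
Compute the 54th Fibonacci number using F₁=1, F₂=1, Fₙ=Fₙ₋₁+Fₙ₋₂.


Fibonacci sequence: 1, 1, 2, 3, 5, 8, 13, 21, 34, 55, 89, ...
F(54) = 86267571272

F(54) = 86267571272


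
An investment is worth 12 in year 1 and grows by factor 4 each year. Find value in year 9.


aₙ = a₁·r^(n-1)
= 12×4^8
= 12×65536
= 786432

a_9 = 786432


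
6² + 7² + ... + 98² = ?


Σₖ₌6^98 k² = Σₖ₌₁^98 k² − Σₖ₌₁^5 k²
= 98·99·197/6 − 5·6·11/6
= 318549 − 55 = 318494

Σk² = 318494


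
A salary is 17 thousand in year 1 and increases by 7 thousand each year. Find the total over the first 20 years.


aₙ = 17 + (20-1)×7 = 150
Sₙ = n(a₁+aₙ)/2 = 20×(17+150)/2
= 20×167/2 = 1670

S_20 = 1670


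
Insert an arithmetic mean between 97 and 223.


AM = (97 + 223)/2 = 320/2 = 160

AM = 160


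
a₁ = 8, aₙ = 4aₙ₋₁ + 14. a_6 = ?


Computing step by step:
a_1 = 8
a_2 = 46
a_3 = 198
a_4 = 806
a_5 = 3238
a_6 = 12966


a_6 = 12966


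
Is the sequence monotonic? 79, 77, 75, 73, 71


Differences: -2, -2, -2, -2
All differences < 0 → strictly DECREASING

Monotonically decreasing


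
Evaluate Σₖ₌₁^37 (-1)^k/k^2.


S = -1 + 1/4 - 1/9 + 1/16 - 1/25 + 1/36 - 1/49 + 1/64 ± ...
= -0.8228
(Full series converges to -π²/12 ≈ -0.8225)

S_37 = -0.8228


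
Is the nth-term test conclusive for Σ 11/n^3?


lim(n→∞) 11/n^3 = 0
lim aₙ = 0 → nth-term test is INCONCLUSIVE
(Need other tests; this is actually a convergent p-series with p=3 > 1)

Inconclusive (lim aₙ = 0; need another test)


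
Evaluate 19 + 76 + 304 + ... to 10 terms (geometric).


Sₙ = 19×(4^10 - 1)/(4 - 1)
= 19×(1048576 - 1)/3
= 19×1048575/3
= 6640975

S_10 = 6640975


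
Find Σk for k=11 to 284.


Σₖ₌11^284 k = Σₖ₌₁^284 k − Σₖ₌₁^10 k
= 284·285/2 − 10·11/2
= 40470 − 55 = 40415

Σk = 40415


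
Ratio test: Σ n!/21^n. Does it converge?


aₙ = n!/21^n
a_{n+1}/aₙ = (n+1)!/21^(n+1) × 21^n/n!
= (n+1)/21
L = lim(n→∞) (n+1)/21 = ∞
L > 1 → series DIVERGES

Diverges (ratio test: L = ∞ > 1)


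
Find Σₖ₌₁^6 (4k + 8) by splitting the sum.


Σ(4k+8) = 4·Σk + 8·n
= 4·21 + 8·6
= 84 + 48 = 132

Σ = 132


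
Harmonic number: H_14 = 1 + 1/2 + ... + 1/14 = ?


H_14 = 1/1 + 1/2 + 1/3 + ... + 1/14
= 1171733/360360
≈ 3.2516

H_14 = 1171733/360360 ≈ 3.2516


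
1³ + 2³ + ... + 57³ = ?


n(n+1)/2 = 57×58/2 = 1653
Σk³ = 1653² = 2732409

Σk³ = 2732409


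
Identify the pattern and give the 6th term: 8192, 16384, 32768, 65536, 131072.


Pattern: powers of 2: 2ⁿ
Terms: 8192, 16384, 32768, 65536, 131072
Next term = 262144

Next term = 262144


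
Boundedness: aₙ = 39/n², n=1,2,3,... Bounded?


a₁ = 39, a₂ = 39/4, a₃ = 39/9, ...
0 < aₙ ≤ 39 for all n ≥ 1
The sequence IS bounded

Bounded (0 < aₙ ≤ 39)


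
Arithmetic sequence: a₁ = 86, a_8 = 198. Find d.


d = (aₙ - a₁)/(n-1)
= (198 - 86)/(8-1)
= 112/7 = 16

d = 16


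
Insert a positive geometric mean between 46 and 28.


GM = √(46×28) = √1288 = 35.8887

GM = 35.8887


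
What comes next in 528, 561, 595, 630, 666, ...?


Pattern: triangular numbers: n(n+1)/2
Terms: 528, 561, 595, 630, 666
Next term = 703

Next term = 703


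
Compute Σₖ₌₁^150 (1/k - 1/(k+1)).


Telescoping: adjacent terms cancel.
= 1/1 - 1/151
= 1 - 1/151 = 150/151

Sum = 150/151


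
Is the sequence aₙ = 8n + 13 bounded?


aₙ = 8n + 13 → as n→∞, aₙ→∞
No finite upper bound exists
The sequence is UNBOUNDED

Unbounded (aₙ → ∞ as n → ∞)


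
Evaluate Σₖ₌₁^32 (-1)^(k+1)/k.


S = 1 - 1/2 + 1/3 - 1/4 + 1/5 - 1/6 + 1/7 - 1/8 ± ...
= 0.6778
(Full series converges to +ln(2) ≈ +0.6931)

S_32 = 0.6778


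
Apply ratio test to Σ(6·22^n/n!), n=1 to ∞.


aₙ = 6·22^n/n!
a_{n+1}/aₙ = 22^(n+1)/(n+1)! × n!/22^n  (constant 6 cancels)
= 22/(n+1)
L = lim(n→∞) 22/(n+1) = 0
L < 1 → series CONVERGES

Converges (ratio test: L = 0 < 1)


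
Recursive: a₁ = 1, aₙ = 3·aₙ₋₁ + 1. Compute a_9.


Computing step by step:
a_1 = 1
a_2 = 4
a_3 = 13
a_4 = 40
a_5 = 121
a_6 = 364
a_7 = 1093
a_8 = 3280
a_9 = 9841


a_9 = 9841


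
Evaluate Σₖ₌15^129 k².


Σₖ₌15^129 k² = Σₖ₌₁^129 k² − Σₖ₌₁^14 k²
= 129·130·259/6 − 14·15·29/6
= 723905 − 1015 = 722890

Σk² = 722890


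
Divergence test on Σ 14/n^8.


lim(n→∞) 14/n^8 = 0
lim aₙ = 0 → nth-term test is INCONCLUSIVE
(Need other tests; this is actually a convergent p-series with p=8 > 1)

Inconclusive (lim aₙ = 0; need another test)


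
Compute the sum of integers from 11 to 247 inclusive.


Σₖ₌11^247 k = Σₖ₌₁^247 k − Σₖ₌₁^10 k
= 247·248/2 − 10·11/2
= 30628 − 55 = 30573

Σk = 30573


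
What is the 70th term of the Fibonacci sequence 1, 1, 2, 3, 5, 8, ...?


Fibonacci sequence: 1, 1, 2, 3, 5, 8, 13, 21, 34, 55, 89, ...
F(70) = 190392490709135

F(70) = 190392490709135


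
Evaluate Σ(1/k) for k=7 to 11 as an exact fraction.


Σₖ₌7^11 1/k = 1/7 + 1/8 + 1/9 + 1/10 + 1/11
= 15797/27720
≈ 0.5699

Sum = 15797/27720 ≈ 0.5699


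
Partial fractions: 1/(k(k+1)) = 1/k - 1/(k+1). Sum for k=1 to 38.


1/(k(k+1)) = 1/k - 1/(k+1) (partial fractions)
Telescoping: Σ = 1 - 1/39 = 38/39

Sum = 38/39


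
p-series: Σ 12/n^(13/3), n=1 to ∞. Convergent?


p-series test: Σ c/n^p converges if p > 1, diverges if p ≤ 1 (constant c > 0 doesn't affect convergence).
p = 13/3
13/3 > 1 → CONVERGES

Converges (p = 13/3 > 1)


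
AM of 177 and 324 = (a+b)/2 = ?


AM = (177 + 324)/2 = 501/2 = 250.5

AM = 250.5


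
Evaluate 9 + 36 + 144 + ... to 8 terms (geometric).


Sₙ = 9×(4^8 - 1)/(4 - 1)
= 9×(65536 - 1)/3
= 9×65535/3
= 196605

S_8 = 196605


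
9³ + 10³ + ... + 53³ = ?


Σₖ₌9^53 k³ = [53·54/2]² − [8·9/2]²
= 2047761 − 1296 = 2046465

Σk³ = 2046465


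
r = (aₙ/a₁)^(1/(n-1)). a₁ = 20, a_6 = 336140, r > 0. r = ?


r^(n-1) = aₙ/a₁
r^5 = 336140/20 = 16807
r = 16807^(1/5)
= 7

r = 7


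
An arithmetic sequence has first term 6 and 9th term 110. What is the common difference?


d = (aₙ - a₁)/(n-1)
= (110 - 6)/(9-1)
= 104/8 = 13

d = 13


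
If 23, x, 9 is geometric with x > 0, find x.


GM = √(23×9) = √207 = 14.3875

GM = 14.3875


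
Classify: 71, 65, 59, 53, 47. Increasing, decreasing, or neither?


Differences: -6, -6, -6, -6
All differences < 0 → strictly DECREASING

Monotonically decreasing


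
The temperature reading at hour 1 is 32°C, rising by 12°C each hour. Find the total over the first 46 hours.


aₙ = 32 + (46-1)×12 = 572
Sₙ = n(a₁+aₙ)/2 = 46×(32+572)/2
= 46×604/2 = 13892

S_46 = 13892


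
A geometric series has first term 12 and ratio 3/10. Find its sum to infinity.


S∞ = a₁/(1-r) = 12/(1 - 3/10)
= 12/(7/10)
= 120/7

S∞ = 120/7


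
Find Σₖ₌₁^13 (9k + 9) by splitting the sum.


Σ(9k+9) = 9·Σk + 9·n
= 9·91 + 9·13
= 819 + 117 = 936

Σ = 936


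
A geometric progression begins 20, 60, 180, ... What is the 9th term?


aₙ = a₁·r^(n-1)
= 20×3^8
= 20×6561
= 131220

a_9 = 131220


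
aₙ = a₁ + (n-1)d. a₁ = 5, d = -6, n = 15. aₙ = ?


aₙ = a₁ + (n-1)d
= 5 + (15-1)×-6
= 5 - 84
= -79

a_15 = -79


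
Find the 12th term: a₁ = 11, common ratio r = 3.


aₙ = a₁·r^(n-1)
= 11×3^11
= 11×177147
= 1948617

a_12 = 1948617


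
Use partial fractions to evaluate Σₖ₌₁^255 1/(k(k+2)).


1/(k(k+2)) = (1/2)·(1/k - 1/(k+2)) (partial fractions)
Telescoping: Σ = (1/2)·(1 + 1/2 - 1/256 - 1/257) = 98175/131584

Sum = 98175/131584


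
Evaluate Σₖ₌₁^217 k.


n(n+1)/2 = 217×218/2 = 47306/2 = 23653

Σk = 23653


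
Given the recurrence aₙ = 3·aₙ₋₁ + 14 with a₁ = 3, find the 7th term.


Computing step by step:
a_1 = 3
a_2 = 23
a_3 = 83
a_4 = 263
a_5 = 803
a_6 = 2423
a_7 = 7283


a_7 = 7283


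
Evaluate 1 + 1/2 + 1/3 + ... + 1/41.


H_41 = 1/1 + 1/2 + 1/3 + ... + 1/41
= 85691034670497533/19914562703599200
≈ 4.3029

H_41 = 85691034670497533/19914562703599200 ≈ 4.3029


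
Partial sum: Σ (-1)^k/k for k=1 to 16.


S = -1 + 1/2 - 1/3 + 1/4 - 1/5 + 1/6 - 1/7 + 1/8 ± ...
= -0.6629
(Full series converges to -ln(2) ≈ -0.6931)

S_16 = -0.6629


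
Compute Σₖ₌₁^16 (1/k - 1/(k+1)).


Telescoping: adjacent terms cancel.
= 1/1 - 1/17
= 1 - 1/17 = 16/17

Sum = 16/17


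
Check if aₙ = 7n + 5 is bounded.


aₙ = 7n + 5 → as n→∞, aₙ→∞
No finite upper bound exists
The sequence is UNBOUNDED

Unbounded (aₙ → ∞ as n → ∞)


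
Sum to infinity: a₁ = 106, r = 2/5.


S∞ = a₁/(1-r) = 106/(1 - 2/5)
= 106/(3/5)
= 530/3

S∞ = 530/3


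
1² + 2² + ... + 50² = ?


n = 50
n(n+1)(2n+1)/6 = 50×51×101/6
= 257550/6 = 42925

Σk² = 42925


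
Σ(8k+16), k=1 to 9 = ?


Σ(8k+16) = 8·Σk + 16·n
= 8·45 + 16·9
= 360 + 144 = 504

Σ = 504


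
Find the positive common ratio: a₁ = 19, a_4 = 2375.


r^(n-1) = aₙ/a₁
r^3 = 2375/19 = 125
r = 125^(1/3)
= 5

r = 5


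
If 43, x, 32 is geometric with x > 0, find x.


GM = √(43×32) = √1376 = 37.0945

GM = 37.0945


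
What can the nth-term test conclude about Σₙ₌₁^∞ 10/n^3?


lim(n→∞) 10/n^3 = 0
lim aₙ = 0 → nth-term test is INCONCLUSIVE
(Need other tests; this is actually a convergent p-series with p=3 > 1)

Inconclusive (lim aₙ = 0; need another test)


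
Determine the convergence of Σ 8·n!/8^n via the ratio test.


aₙ = 8·n!/8^n
a_{n+1}/aₙ = (n+1)!/8^(n+1) × 8^n/n!  (constant 8 cancels)
= (n+1)/8
L = lim(n→∞) (n+1)/8 = ∞
L > 1 → series DIVERGES

Diverges (ratio test: L = ∞ > 1)


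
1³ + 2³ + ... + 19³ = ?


n(n+1)/2 = 19×20/2 = 190
Σk³ = 190² = 36100

Σk³ = 36100


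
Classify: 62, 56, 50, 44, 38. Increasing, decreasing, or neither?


Differences: -6, -6, -6, -6
All differences < 0 → strictly DECREASING

Monotonically decreasing


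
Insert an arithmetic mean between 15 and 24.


AM = (15 + 24)/2 = 39/2 = 19.5

AM = 19.5


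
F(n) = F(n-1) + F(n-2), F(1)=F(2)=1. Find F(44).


Fibonacci sequence: 1, 1, 2, 3, 5, 8, 13, 21, 34, 55, 89, ...
F(44) = 701408733

F(44) = 701408733


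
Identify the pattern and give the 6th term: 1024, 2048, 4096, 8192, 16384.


Pattern: powers of 2: 2ⁿ
Terms: 1024, 2048, 4096, 8192, 16384
Next term = 32768

Next term = 32768


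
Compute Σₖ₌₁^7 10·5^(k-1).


Sₙ = 10×(5^7 - 1)/(5 - 1)
= 10×(78125 - 1)/4
= 10×78124/4
= 195310

S_7 = 195310


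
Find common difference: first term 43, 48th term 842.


d = (aₙ - a₁)/(n-1)
= (842 - 43)/(48-1)
= 799/47 = 17

d = 17


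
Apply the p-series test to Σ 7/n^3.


p-series test: Σ c/n^p converges if p > 1, diverges if p ≤ 1 (constant c > 0 doesn't affect convergence).
p = 3
3 > 1 → CONVERGES

Converges (p = 3 > 1)


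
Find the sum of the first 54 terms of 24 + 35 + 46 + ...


aₙ = 24 + (54-1)×11 = 607
Sₙ = n(a₁+aₙ)/2 = 54×(24+607)/2
= 54×631/2 = 17037

S_54 = 17037


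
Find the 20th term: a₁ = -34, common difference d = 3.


aₙ = a₁ + (n-1)d
= -34 + (20-1)×3
= -34 + 57
= 23

a_20 = 23


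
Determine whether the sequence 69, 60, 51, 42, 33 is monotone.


Differences: -9, -9, -9, -9
All differences < 0 → strictly DECREASING

Monotonically decreasing


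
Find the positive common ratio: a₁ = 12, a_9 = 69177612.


r^(n-1) = aₙ/a₁
r^8 = 69177612/12 = 5764801
r = 5764801^(1/8)
= ±7; taking r > 0 gives r = 7

r = 7


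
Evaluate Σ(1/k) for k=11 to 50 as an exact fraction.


Σₖ₌11^50 1/k = 1/11 + 1/12 + 1/13 + ... + 1/50
= 4866234606652744766339/3099044504245996706400
≈ 1.5702

Sum = 4866234606652744766339/3099044504245996706400 ≈ 1.5702


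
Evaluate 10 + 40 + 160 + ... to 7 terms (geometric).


Sₙ = 10×(4^7 - 1)/(4 - 1)
= 10×(16384 - 1)/3
= 10×16383/3
= 54610

S_7 = 54610


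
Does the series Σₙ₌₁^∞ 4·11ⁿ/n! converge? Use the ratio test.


aₙ = 4·11^n/n!
a_{n+1}/aₙ = 11^(n+1)/(n+1)! × n!/11^n  (constant 4 cancels)
= 11/(n+1)
L = lim(n→∞) 11/(n+1) = 0
L < 1 → series CONVERGES

Converges (ratio test: L = 0 < 1)


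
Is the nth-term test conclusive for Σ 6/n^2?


lim(n→∞) 6/n^2 = 0
lim aₙ = 0 → nth-term test is INCONCLUSIVE
(Need other tests; this is actually a convergent p-series with p=2 > 1)

Inconclusive (lim aₙ = 0; need another test)


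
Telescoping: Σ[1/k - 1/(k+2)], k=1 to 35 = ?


Telescoping with gap 2: two head and two tail terms survive.
= (1 + 1/2) - (1/36 + 1/37)
= 3/2 - 1/36 - 1/37 = 1925/1332

Sum = 1925/1332


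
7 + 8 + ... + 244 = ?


Σₖ₌7^244 k = Σₖ₌₁^244 k − Σₖ₌₁^6 k
= 244·245/2 − 6·7/2
= 29890 − 21 = 29869

Σk = 29869


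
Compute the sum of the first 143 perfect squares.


n = 143
n(n+1)(2n+1)/6 = 143×144×287/6
= 5909904/6 = 984984

Σk² = 984984


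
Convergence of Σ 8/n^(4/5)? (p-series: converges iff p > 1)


p-series test: Σ c/n^p converges if p > 1, diverges if p ≤ 1 (constant c > 0 doesn't affect convergence).
p = 4/5
4/5 ≤ 1 → DIVERGES

Diverges (p = 4/5 ≤ 1)


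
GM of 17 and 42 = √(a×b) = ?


GM = √(17×42) = √714 = 26.7208

GM = 26.7208


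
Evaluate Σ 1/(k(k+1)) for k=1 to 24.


1/(k(k+1)) = 1/k - 1/(k+1) (partial fractions)
Telescoping: Σ = 1 - 1/25 = 24/25

Sum = 24/25


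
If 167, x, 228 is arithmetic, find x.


AM = (167 + 228)/2 = 395/2 = 197.5

AM = 197.5


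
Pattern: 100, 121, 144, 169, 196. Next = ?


Pattern: perfect squares: n²
Terms: 100, 121, 144, 169, 196
Next term = 225

Next term = 225


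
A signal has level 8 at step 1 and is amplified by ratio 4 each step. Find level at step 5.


aₙ = a₁·r^(n-1)
= 8×4^4
= 8×256
= 2048

a_5 = 2048


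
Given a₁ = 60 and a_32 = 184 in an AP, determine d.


d = (aₙ - a₁)/(n-1)
= (184 - 60)/(32-1)
= 124/31 = 4

d = 4


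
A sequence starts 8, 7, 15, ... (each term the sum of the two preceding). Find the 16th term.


Computing iteratively: 8, 7, 15, 22, 37, 59, 96, 155, 251, 406, 657, 1063, ...
a_16 = 7286

a_16 = 7286


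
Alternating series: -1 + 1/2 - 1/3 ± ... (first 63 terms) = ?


S = -1 + 1/2 - 1/3 + 1/4 - 1/5 + 1/6 - 1/7 + 1/8 ± ...
= -0.701
(Full series converges to -ln(2) ≈ -0.6931)

S_63 = -0.701


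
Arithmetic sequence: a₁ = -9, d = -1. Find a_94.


aₙ = a₁ + (n-1)d
= -9 + (94-1)×-1
= -9 - 93
= -102

a_94 = -102


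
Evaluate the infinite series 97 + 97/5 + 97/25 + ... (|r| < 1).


S∞ = a₁/(1-r) = 97/(1 - 1/5)
= 97/(4/5)
= 485/4

S∞ = 485/4


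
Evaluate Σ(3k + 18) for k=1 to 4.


Σ(3k+18) = 3·Σk + 18·n
= 3·10 + 18·4
= 30 + 72 = 102

Σ = 102


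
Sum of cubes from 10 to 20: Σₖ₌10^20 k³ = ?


Σₖ₌10^20 k³ = [20·21/2]² − [9·10/2]²
= 44100 − 2025 = 42075

Σk³ = 42075


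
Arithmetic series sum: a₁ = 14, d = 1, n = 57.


aₙ = 14 + (57-1)×1 = 70
Sₙ = n(a₁+aₙ)/2 = 57×(14+70)/2
= 57×84/2 = 2394

S_57 = 2394


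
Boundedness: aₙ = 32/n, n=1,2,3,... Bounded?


a₁ = 32, a₂ = 32/2, a₃ = 32/3, ...
0 < aₙ ≤ 32 for all n ≥ 1
Lower bound: 0, Upper bound: 32
The sequence IS bounded

Bounded (0 < aₙ ≤ 32)


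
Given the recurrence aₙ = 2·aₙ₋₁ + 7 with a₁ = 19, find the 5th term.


Computing step by step:
a_1 = 19
a_2 = 45
a_3 = 97
a_4 = 201
a_5 = 409


a_5 = 409


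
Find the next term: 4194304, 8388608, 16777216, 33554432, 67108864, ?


Pattern: powers of 2: 2ⁿ
Terms: 4194304, 8388608, 16777216, 33554432, 67108864
Next term = 134217728

Next term = 134217728


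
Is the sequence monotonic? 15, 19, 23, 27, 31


Differences: 4, 4, 4, 4
All differences > 0 → strictly INCREASING

Monotonically increasing


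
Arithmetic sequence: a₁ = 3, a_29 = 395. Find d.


d = (aₙ - a₁)/(n-1)
= (395 - 3)/(29-1)
= 392/28 = 14

d = 14


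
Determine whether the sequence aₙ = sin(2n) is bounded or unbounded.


For all n, -1 ≤ sin(2n) ≤ 1, so -1 ≤ sin(2n) ≤ 1
Lower bound: -1, Upper bound: 1
The sequence IS bounded

Bounded (-1 ≤ aₙ ≤ 1)


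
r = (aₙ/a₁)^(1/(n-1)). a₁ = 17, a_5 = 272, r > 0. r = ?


r^(n-1) = aₙ/a₁
r^4 = 272/17 = 16
r = 16^(1/4)
= ±2; taking r > 0 gives r = 2

r = 2


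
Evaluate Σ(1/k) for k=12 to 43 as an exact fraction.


Σₖ₌12^43 1/k = 1/12 + 1/13 + 1/14 + ... + 1/43
= 12529194618585504529/9419588158802421600
≈ 1.3301

Sum = 12529194618585504529/9419588158802421600 ≈ 1.3301


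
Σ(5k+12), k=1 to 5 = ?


Σ(5k+12) = 5·Σk + 12·n
= 5·15 + 12·5
= 75 + 60 = 135

Σ = 135


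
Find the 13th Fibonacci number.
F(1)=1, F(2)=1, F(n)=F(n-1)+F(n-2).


Fibonacci sequence: 1, 1, 2, 3, 5, 8, 13, 21, 34, 55, 89, ...
F(13) = 233

F(13) = 233


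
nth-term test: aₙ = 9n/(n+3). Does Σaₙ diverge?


lim(n→∞) 9n/(n+3) = 9/1 = 9  (divide numerator and denominator by n)
lim aₙ = 9 ≠ 0 → series DIVERGES

Diverges (lim aₙ = 9 ≠ 0)


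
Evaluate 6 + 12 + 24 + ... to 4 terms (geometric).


Sₙ = 6×(2^4 - 1)/(2 - 1)
= 6×(16 - 1)/1
= 6×15/1
= 90

S_4 = 90


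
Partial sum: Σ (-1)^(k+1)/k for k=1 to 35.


S = 1 - 1/2 + 1/3 - 1/4 + 1/5 - 1/6 + 1/7 - 1/8 ± ...
= 0.7072
(Full series converges to +ln(2) ≈ +0.6931)

S_35 = 0.7072


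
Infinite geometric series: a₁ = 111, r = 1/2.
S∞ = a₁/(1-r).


S∞ = a₁/(1-r) = 111/(1 - 1/2)
= 111/(1/2)
= 222

S∞ = 222


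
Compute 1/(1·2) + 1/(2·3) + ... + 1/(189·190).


1/(k(k+1)) = 1/k - 1/(k+1) (partial fractions)
Telescoping: Σ = 1 - 1/190 = 189/190

Sum = 189/190


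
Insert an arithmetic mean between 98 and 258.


AM = (98 + 258)/2 = 356/2 = 178

AM = 178


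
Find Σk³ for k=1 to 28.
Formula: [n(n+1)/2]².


n(n+1)/2 = 28×29/2 = 406
Σk³ = 406² = 164836

Σk³ = 164836


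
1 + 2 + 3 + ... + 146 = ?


n(n+1)/2 = 146×147/2 = 21462/2 = 10731

Σk = 10731


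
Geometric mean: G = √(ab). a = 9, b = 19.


GM = √(9×19) = √171 = 13.0767

GM = 13.0767


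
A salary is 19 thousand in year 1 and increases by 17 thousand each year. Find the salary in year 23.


aₙ = a₁ + (n-1)d
= 19 + (23-1)×17
= 19 + 374
= 393

a_23 = 393


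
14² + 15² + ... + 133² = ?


Σₖ₌14^133 k² = Σₖ₌₁^133 k² − Σₖ₌₁^13 k²
= 133·134·267/6 − 13·14·27/6
= 793079 − 819 = 792260

Σk² = 792260


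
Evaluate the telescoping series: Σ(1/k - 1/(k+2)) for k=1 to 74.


Telescoping with gap 2: two head and two tail terms survive.
= (1 + 1/2) - (1/75 + 1/76)
= 3/2 - 1/75 - 1/76 = 8399/5700

Sum = 8399/5700


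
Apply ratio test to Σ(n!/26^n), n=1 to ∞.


aₙ = n!/26^n
a_{n+1}/aₙ = (n+1)!/26^(n+1) × 26^n/n!
= (n+1)/26
L = lim(n→∞) (n+1)/26 = ∞
L > 1 → series DIVERGES

Diverges (ratio test: L = ∞ > 1)


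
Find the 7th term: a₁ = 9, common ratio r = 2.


aₙ = a₁·r^(n-1)
= 9×2^6
= 9×64
= 576

a_7 = 576


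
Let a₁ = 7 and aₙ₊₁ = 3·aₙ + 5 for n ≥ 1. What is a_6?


Computing step by step:
a_1 = 7
a_2 = 26
a_3 = 83
a_4 = 254
a_5 = 767
a_6 = 2306


a_6 = 2306


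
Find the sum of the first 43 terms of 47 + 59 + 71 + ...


aₙ = 47 + (43-1)×12 = 551
Sₙ = n(a₁+aₙ)/2 = 43×(47+551)/2
= 43×598/2 = 12857

S_43 = 12857


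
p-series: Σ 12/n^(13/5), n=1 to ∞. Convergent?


p-series test: Σ c/n^p converges if p > 1, diverges if p ≤ 1 (constant c > 0 doesn't affect convergence).
p = 13/5
13/5 > 1 → CONVERGES

Converges (p = 13/5 > 1)


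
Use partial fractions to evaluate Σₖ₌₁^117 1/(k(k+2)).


1/(k(k+2)) = (1/2)·(1/k - 1/(k+2)) (partial fractions)
Telescoping: Σ = (1/2)·(1 + 1/2 - 1/118 - 1/119) = 10413/14042

Sum = 10413/14042


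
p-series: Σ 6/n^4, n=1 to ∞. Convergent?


p-series test: Σ c/n^p converges if p > 1, diverges if p ≤ 1 (constant c > 0 doesn't affect convergence).
p = 4
4 > 1 → CONVERGES

Converges (p = 4 > 1)


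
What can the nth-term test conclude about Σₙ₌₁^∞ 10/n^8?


lim(n→∞) 10/n^8 = 0
lim aₙ = 0 → nth-term test is INCONCLUSIVE
(Need other tests; this is actually a convergent p-series with p=8 > 1)

Inconclusive (lim aₙ = 0; need another test)


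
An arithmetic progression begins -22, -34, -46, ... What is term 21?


aₙ = a₁ + (n-1)d
= -22 + (21-1)×-12
= -22 - 240
= -262

a_21 = -262


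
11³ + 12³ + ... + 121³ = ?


Σₖ₌11^121 k³ = [121·122/2]² − [10·11/2]²
= 54479161 − 3025 = 54476136

Σk³ = 54476136


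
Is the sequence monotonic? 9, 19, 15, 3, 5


Differences: 10, -4, -12, 2
Difference at position 1 is +10 (> 0) but position 2 is -4 (< 0) — sequence both rises and falls
→ NOT monotonic

Not monotonic


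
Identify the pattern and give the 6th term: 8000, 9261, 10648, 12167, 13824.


Pattern: perfect cubes: n³
Terms: 8000, 9261, 10648, 12167, 13824
Next term = 15625

Next term = 15625


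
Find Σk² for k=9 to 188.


Σₖ₌9^188 k² = Σₖ₌₁^188 k² − Σₖ₌₁^8 k²
= 188·189·377/6 − 8·9·17/6
= 2232594 − 204 = 2232390

Σk² = 2232390


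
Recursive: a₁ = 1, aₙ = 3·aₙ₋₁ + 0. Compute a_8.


Computing step by step:
a_1 = 1
a_2 = 3
a_3 = 9
a_4 = 27
a_5 = 81
a_6 = 243
a_7 = 729
a_8 = 2187


a_8 = 2187


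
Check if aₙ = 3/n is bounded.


a₁ = 3, a₂ = 3/2, a₃ = 3/3, ...
0 < aₙ ≤ 3 for all n ≥ 1
Lower bound: 0, Upper bound: 3
The sequence IS bounded

Bounded (0 < aₙ ≤ 3)


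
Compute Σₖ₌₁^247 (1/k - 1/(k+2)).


Telescoping with gap 2: two head and two tail terms survive.
= (1 + 1/2) - (1/248 + 1/249)
= 3/2 - 1/248 - 1/249 = 92131/61752

Sum = 92131/61752


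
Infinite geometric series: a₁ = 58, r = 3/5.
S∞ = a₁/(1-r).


S∞ = a₁/(1-r) = 58/(1 - 3/5)
= 58/(2/5)
= 145

S∞ = 145


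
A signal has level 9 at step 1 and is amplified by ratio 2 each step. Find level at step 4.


aₙ = a₁·r^(n-1)
= 9×2^3
= 9×8
= 72

a_4 = 72


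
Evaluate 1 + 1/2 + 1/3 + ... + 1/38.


H_38 = 1/1 + 1/2 + 1/3 + ... + 1/38
= 2053580969474233/485721041551200
≈ 4.2279

H_38 = 2053580969474233/485721041551200 ≈ 4.2279


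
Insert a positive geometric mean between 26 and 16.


GM = √(26×16) = √416 = 20.3961

GM = 20.3961


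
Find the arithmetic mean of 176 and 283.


AM = (176 + 283)/2 = 459/2 = 229.5

AM = 229.5


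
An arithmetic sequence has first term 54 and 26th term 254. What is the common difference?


d = (aₙ - a₁)/(n-1)
= (254 - 54)/(26-1)
= 200/25 = 8

d = 8


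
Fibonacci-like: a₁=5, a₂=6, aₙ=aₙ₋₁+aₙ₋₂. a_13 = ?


Computing iteratively: 5, 6, 11, 17, 28, 45, 73, 118, 191, 309, 500, 809, ...
a_13 = 1309

a_13 = 1309


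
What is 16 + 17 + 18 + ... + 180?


Σₖ₌16^180 k = Σₖ₌₁^180 k − Σₖ₌₁^15 k
= 180·181/2 − 15·16/2
= 16290 − 120 = 16170

Σk = 16170


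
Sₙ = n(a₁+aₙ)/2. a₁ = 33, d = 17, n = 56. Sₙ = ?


aₙ = 33 + (56-1)×17 = 968
Sₙ = n(a₁+aₙ)/2 = 56×(33+968)/2
= 56×1001/2 = 28028

S_56 = 28028


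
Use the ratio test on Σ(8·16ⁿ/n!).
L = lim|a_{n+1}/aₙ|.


aₙ = 8·16^n/n!
a_{n+1}/aₙ = 16^(n+1)/(n+1)! × n!/16^n  (constant 8 cancels)
= 16/(n+1)
L = lim(n→∞) 16/(n+1) = 0
L < 1 → series CONVERGES

Converges (ratio test: L = 0 < 1)


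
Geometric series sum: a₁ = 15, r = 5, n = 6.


Sₙ = 15×(5^6 - 1)/(5 - 1)
= 15×(15625 - 1)/4
= 15×15624/4
= 58590

S_6 = 58590


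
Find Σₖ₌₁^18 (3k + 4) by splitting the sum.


Σ(3k+4) = 3·Σk + 4·n
= 3·171 + 4·18
= 513 + 72 = 585

Σ = 585


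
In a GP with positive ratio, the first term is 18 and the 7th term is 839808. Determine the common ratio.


r^(n-1) = aₙ/a₁
r^6 = 839808/18 = 46656
r = 46656^(1/6)
= ±6; taking r > 0 gives r = 6

r = 6


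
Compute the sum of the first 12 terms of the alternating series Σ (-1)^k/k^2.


S = -1 + 1/4 - 1/9 + 1/16 - 1/25 + 1/36 - 1/49 + 1/64 ± ...
= -0.8193
(Full series converges to -π²/12 ≈ -0.8225)

S_12 = -0.8193


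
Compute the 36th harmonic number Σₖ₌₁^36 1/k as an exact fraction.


H_36 = 1/1 + 1/2 + 1/3 + ... + 1/36
= 54801925434709/13127595717600
≈ 4.1746

H_36 = 54801925434709/13127595717600 ≈ 4.1746


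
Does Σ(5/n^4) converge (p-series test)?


p-series test: Σ c/n^p converges if p > 1, diverges if p ≤ 1 (constant c > 0 doesn't affect convergence).
p = 4
4 > 1 → CONVERGES

Converges (p = 4 > 1)


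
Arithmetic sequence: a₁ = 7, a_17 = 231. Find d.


d = (aₙ - a₁)/(n-1)
= (231 - 7)/(17-1)
= 224/16 = 14

d = 14


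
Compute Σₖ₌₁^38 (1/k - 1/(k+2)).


Telescoping with gap 2: two head and two tail terms survive.
= (1 + 1/2) - (1/39 + 1/40)
= 3/2 - 1/39 - 1/40 = 2261/1560

Sum = 2261/1560


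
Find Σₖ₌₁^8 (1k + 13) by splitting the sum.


Σ(1k+13) = 1·Σk + 13·n
= 1·36 + 13·8
= 36 + 104 = 140

Σ = 140


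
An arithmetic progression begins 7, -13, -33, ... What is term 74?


aₙ = a₁ + (n-1)d
= 7 + (74-1)×-20
= 7 - 1460
= -1453

a_74 = -1453


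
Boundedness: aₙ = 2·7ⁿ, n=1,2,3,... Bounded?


aₙ = 2·7ⁿ → as n→∞, aₙ→∞ (since base 7 > 1)
No finite upper bound exists
The sequence is UNBOUNDED

Unbounded (aₙ → ∞ as n → ∞)


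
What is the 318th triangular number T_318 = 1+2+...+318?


n(n+1)/2 = 318×319/2 = 101442/2 = 50721

Σk = 50721


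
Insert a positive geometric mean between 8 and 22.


GM = √(8×22) = √176 = 13.2665

GM = 13.2665


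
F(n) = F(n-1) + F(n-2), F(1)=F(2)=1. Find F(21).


Fibonacci sequence: 1, 1, 2, 3, 5, 8, 13, 21, 34, 55, 89, ...
F(21) = 10946

F(21) = 10946


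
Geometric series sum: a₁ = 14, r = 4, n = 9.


Sₙ = 14×(4^9 - 1)/(4 - 1)
= 14×(262144 - 1)/3
= 14×262143/3
= 1223334

S_9 = 1223334


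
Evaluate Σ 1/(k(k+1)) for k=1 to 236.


1/(k(k+1)) = 1/k - 1/(k+1) (partial fractions)
Telescoping: Σ = 1 - 1/237 = 236/237

Sum = 236/237


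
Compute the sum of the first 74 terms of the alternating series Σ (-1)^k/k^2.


S = -1 + 1/4 - 1/9 + 1/16 - 1/25 + 1/36 - 1/49 + 1/64 ± ...
= -0.8224
(Full series converges to -π²/12 ≈ -0.8225)

S_74 = -0.8224


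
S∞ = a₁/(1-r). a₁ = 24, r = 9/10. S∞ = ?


S∞ = a₁/(1-r) = 24/(1 - 9/10)
= 24/(1/10)
= 240

S∞ = 240


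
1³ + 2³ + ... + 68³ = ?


n(n+1)/2 = 68×69/2 = 2346
Σk³ = 2346² = 5503716

Σk³ = 5503716


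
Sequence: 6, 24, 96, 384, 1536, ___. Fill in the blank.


Pattern: geometric (r=4)
Terms: 6, 24, 96, 384, 1536
Next term = 6144

Next term = 6144


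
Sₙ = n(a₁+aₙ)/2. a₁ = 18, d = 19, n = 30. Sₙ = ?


aₙ = 18 + (30-1)×19 = 569
Sₙ = n(a₁+aₙ)/2 = 30×(18+569)/2
= 30×587/2 = 8805

S_30 = 8805


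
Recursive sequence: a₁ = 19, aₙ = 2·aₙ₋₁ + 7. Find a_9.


Computing step by step:
a_1 = 19
a_2 = 45
a_3 = 97
a_4 = 201
a_5 = 409
a_6 = 825
a_7 = 1657
a_8 = 3321
a_9 = 6649


a_9 = 6649


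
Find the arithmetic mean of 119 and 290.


AM = (119 + 290)/2 = 409/2 = 204.5

AM = 204.5


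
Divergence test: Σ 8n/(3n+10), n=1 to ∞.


lim(n→∞) 8n/(3n+10) = 8/3 = 8/3  (divide numerator and denominator by n)
lim aₙ = 8/3 ≠ 0 → series DIVERGES

Diverges (lim aₙ = 8/3 ≠ 0)


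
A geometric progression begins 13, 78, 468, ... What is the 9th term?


aₙ = a₁·r^(n-1)
= 13×6^8
= 13×1679616
= 21835008

a_9 = 21835008


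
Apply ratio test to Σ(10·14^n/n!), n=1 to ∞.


aₙ = 10·14^n/n!
a_{n+1}/aₙ = 14^(n+1)/(n+1)! × n!/14^n  (constant 10 cancels)
= 14/(n+1)
L = lim(n→∞) 14/(n+1) = 0
L < 1 → series CONVERGES

Converges (ratio test: L = 0 < 1)


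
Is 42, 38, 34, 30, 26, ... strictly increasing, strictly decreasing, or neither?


Differences: -4, -4, -4, -4
All differences < 0 → strictly DECREASING

Monotonically decreasing


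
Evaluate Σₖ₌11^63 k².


Σₖ₌11^63 k² = Σₖ₌₁^63 k² − Σₖ₌₁^10 k²
= 63·64·127/6 − 10·11·21/6
= 85344 − 385 = 84959

Σk² = 84959


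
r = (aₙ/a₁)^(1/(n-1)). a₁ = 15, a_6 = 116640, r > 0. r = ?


r^(n-1) = aₙ/a₁
r^5 = 116640/15 = 7776
r = 7776^(1/5)
= 6

r = 6


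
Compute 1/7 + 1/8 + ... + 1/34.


Σₖ₌7^34 1/k = 1/7 + 1/8 + 1/9 + ... + 1/34
= 21899586326629/13127595717600
≈ 1.6682

Sum = 21899586326629/13127595717600 ≈ 1.6682


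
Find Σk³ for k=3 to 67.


Σₖ₌3^67 k³ = [67·68/2]² − [2·3/2]²
= 5189284 − 9 = 5189275

Σk³ = 5189275
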